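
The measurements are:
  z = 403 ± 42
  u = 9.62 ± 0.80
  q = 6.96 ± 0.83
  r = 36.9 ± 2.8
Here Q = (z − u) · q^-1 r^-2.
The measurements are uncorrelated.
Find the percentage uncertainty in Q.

Let w = z − u = 393. δw = √(δz² + δu²) = √(1760 + 0.640) = 42.0, so δw/w = 0.107.
Q is then a monomial in w, q, r:
δQ/Q = √((δw/w)² + (-1·δq/q)² + (-2·δr/r)²) = √(0.0114 + 0.0142 + 0.0230) = 0.221

22.1%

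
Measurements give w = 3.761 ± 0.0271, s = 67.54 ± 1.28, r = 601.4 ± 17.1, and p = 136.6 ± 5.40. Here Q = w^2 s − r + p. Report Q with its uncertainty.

Let h = w^2·s = 955.4. δh/h = √((2·δw/w)² + (1·δs/s)²) = √(0.000208 + 0.000359) = 0.0238, so δh = 22.7.
Q = h − r + p: δQ = √(δh² + δr² + δp²) = √(517 + 292 + 29.2) = 29.0
Q = 490.6.

490.6 ± 29.0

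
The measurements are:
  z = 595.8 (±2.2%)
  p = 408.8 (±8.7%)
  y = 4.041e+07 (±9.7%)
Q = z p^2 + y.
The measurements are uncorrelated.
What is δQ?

Let w = z·p^2 = 9.957e+07. δw/w = √((1·δz/z)² + (2·δp/p)²) = √(0.000484 + 0.0303) = 0.175, so δw = 1.75e+07.
Q = w + y: δQ = √(δw² + δy²) = √(3.05e+14 + 1.54e+13) = 1.79e+07

1.79e+07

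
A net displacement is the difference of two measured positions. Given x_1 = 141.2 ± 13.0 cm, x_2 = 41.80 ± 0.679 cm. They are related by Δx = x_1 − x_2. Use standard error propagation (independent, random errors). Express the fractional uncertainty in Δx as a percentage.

13.1%

Δx is a linear combination, so absolute uncertainties add in quadrature:
  (δx_1)² = 169;  (δx_2)² = 0.461
δΔx = √(169) = 13.0 cm
Δx = 99.40 cm, so δΔx/Δx = 13.0/99.40 = 0.131.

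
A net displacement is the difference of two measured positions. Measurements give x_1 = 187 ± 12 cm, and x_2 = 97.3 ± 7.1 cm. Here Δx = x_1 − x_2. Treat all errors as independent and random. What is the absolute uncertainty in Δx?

13.9 cm

Each term contributes (cᵢ δxᵢ)² to (δΔx)²:
  (δx_1)² = 144;  (δx_2)² = 50.4
δΔx = √(194) = 13.9 cm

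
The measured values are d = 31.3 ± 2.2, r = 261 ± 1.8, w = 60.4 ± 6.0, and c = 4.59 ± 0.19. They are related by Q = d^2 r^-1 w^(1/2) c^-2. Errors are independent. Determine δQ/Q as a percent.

17.1%

Each factor contributes (exponent × relative error)² to (δQ/Q)²:
  (2·δd/d)² = (2×0.0703)² = 0.0198;  (-1·δr/r)² = (-1×0.00690)² = 4.76e-05;  (½·δw/w)² = (0.5×0.0993)² = 0.00247;  (-2·δc/c)² = (-2×0.0414)² = 0.00685
δQ/Q = √(0.0291) = 0.171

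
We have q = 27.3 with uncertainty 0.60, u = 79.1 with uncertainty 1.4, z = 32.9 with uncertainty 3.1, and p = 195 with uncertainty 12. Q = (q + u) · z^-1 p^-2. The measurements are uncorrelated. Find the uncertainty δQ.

Let w = q + u = 106. δw = √(δq² + δu²) = √(0.360 + 1.96) = 1.52, so δw/w = 0.0143.
Q is then a monomial in w, z, p:
δQ/Q = √((δw/w)² + (-1·δz/z)² + (-2·δp/p)²) = √(0.000205 + 0.00888 + 0.0151) = 0.156
Q = 8.51e-05, so δQ = 0.156 × 8.51e-05 = 1.32e-05.

1.32e-05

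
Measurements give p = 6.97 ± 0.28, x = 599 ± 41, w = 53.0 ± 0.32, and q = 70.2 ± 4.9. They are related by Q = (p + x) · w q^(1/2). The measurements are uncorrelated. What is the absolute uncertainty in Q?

20600

Let u = p + x = 606. δu = √(δp² + δx²) = √(0.0784 + 1680) = 41.0, so δu/u = 0.0677.
Q is then a monomial in u, w, q:
δQ/Q = √((δu/u)² + (1·δw/w)² + (½·δq/q)²) = √(0.00458 + 3.65e-05 + 0.00122) = 0.0764
Q = 2.69e+05, so δQ = 0.0764 × 2.69e+05 = 20600.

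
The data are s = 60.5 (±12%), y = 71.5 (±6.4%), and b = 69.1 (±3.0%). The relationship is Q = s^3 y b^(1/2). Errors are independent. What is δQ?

Since Q is a product/quotient, work with relative uncertainties:
  (3·δs/s)² = (3×0.120)² = 0.130;  (1·δy/y)² = (1×0.0640)² = 0.00410;  (½·δb/b)² = (0.5×0.0300)² = 0.000225
δQ/Q = √(0.134) = 0.366
Q = 1.32e+08, so δQ = 0.366 × 1.32e+08 = 4.82e+07.

4.82e+07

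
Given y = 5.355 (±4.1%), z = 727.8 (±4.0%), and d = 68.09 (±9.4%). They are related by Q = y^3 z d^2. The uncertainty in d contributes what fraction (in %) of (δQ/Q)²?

(δQ/Q)² = (3·δy/y)² + (1·δz/z)² + (2·δd/d)²
  y term: (3×0.0410)² = 0.0151
  z term: (1×0.0400)² = 0.00160
  d term: (2×0.0940)² = 0.0353
Total = 0.0521. Share from d = 0.0353/0.0521 = 0.679.

67.9%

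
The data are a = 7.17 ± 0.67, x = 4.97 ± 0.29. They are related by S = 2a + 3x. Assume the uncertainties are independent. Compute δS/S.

S is a linear combination, so absolute uncertainties add in quadrature:
  (2·δa)² = 1.80;  (3·δx)² = 0.757
δS = √(2.55) = 1.60
S = 29.2, so δS/S = 1.60/29.2 = 0.0546.

0.0546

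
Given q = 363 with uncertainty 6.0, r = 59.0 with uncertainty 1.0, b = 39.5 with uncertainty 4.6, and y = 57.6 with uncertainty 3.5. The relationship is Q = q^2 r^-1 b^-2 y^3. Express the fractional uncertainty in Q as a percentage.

29.8%

Q is a product of powers, so relative uncertainties combine in quadrature:
  (2·δq/q)² = (2×0.0165)² = 0.00109;  (-1·δr/r)² = (-1×0.0169)² = 0.000287;  (-2·δb/b)² = (-2×0.116)² = 0.0542;  (3·δy/y)² = (3×0.0608)² = 0.0332
δQ/Q = √(0.0889) = 0.298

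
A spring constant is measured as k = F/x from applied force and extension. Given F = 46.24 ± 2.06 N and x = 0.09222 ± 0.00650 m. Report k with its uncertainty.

For a monomial k ∝ F, x^-1, fractional errors add in quadrature:
  (1·δF/F)² = (1×0.0446)² = 0.00198;  (-1·δx/x)² = (-1×0.0705)² = 0.00497
δk/k = √(0.00695) = 0.0834
k = 501.4 N/m, so δk = 0.0834 × 501.4 = 41.8 N/m.

501.4 ± 41.8 N/m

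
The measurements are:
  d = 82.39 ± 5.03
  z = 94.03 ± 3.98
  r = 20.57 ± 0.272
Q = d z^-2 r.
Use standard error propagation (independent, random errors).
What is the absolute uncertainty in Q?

0.0202

Each factor contributes (exponent × relative error)² to (δQ/Q)²:
  (1·δd/d)² = (1×0.0611)² = 0.00373;  (-2·δz/z)² = (-2×0.0423)² = 0.00717;  (1·δr/r)² = (1×0.0132)² = 0.000175
δQ/Q = √(0.0111) = 0.105
Q = 0.1917, so δQ = 0.105 × 0.1917 = 0.0202.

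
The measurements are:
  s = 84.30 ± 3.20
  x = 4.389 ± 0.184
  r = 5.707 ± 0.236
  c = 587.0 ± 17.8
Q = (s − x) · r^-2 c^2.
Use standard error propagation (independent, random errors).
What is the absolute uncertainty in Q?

Let u = s − x = 79.91. δu = √(δs² + δx²) = √(10.2 + 0.0339) = 3.21, so δu/u = 0.0401.
Q is then a monomial in u, r, c:
δQ/Q = √((δu/u)² + (-2·δr/r)² + (2·δc/c)²) = √(0.00161 + 0.00684 + 0.00368) = 0.110
Q = 845400, so δQ = 0.110 × 845400 = 93100.

93100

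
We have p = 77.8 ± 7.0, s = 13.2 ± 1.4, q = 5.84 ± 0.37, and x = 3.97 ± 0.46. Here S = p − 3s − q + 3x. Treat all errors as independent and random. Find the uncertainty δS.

8.29

For a sum/difference, combine absolute errors in quadrature:
  (δp)² = 49.0;  (3·δs)² = 17.6;  (δq)² = 0.137;  (3·δx)² = 1.90
δS = √(68.7) = 8.29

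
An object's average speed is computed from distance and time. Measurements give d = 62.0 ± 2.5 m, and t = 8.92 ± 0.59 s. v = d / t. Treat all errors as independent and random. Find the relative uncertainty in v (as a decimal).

0.0775

For a monomial v ∝ d, t^-1, fractional errors add in quadrature:
  (1·δd/d)² = (1×0.0403)² = 0.00163;  (-1·δt/t)² = (-1×0.0661)² = 0.00437
δv/v = √(0.00600) = 0.0775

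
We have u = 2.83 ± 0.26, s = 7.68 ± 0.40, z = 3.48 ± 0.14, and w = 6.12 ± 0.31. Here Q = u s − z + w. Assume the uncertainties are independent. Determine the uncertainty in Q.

2.32

Let p = u·s = 21.7. δp/p = √((1·δu/u)² + (1·δs/s)²) = √(0.00844 + 0.00271) = 0.106, so δp = 2.30.
Q = p − z + w: δQ = √(δp² + δz² + δw²) = √(5.27 + 0.0196 + 0.0961) = 2.32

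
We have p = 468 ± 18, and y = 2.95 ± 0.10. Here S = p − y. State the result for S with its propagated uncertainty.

Each term contributes (cᵢ δxᵢ)² to (δS)²:
  (δp)² = 324;  (δy)² = 0.0100
δS = √(324) = 18.0
S = 465.

465 ± 18.0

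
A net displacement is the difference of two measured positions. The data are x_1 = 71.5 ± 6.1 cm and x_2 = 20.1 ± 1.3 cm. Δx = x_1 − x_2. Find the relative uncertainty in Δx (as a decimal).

0.121

For a sum/difference, combine absolute errors in quadrature:
  (δx_1)² = 37.2;  (δx_2)² = 1.69
δΔx = √(38.9) = 6.24 cm
Δx = 51.4 cm, so δΔx/Δx = 6.24/51.4 = 0.121.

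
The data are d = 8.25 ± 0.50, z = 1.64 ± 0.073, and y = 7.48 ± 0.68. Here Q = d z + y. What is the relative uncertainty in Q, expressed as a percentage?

5.82%

Let p = d·z = 13.5. δp/p = √((1·δd/d)² + (1·δz/z)²) = √(0.00367 + 0.00198) = 0.0752, so δp = 1.02.
Q = p + y: δQ = √(δp² + δy²) = √(1.04 + 0.462) = 1.22
Q = 21.0, so δQ/Q = 1.22/21.0 = 0.0582.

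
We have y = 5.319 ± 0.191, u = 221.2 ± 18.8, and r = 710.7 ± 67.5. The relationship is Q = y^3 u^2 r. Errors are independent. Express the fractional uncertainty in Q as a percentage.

22.3%

Q is a product of powers, so relative uncertainties combine in quadrature:
  (3·δy/y)² = (3×0.0359)² = 0.0116;  (2·δu/u)² = (2×0.0850)² = 0.0289;  (1·δr/r)² = (1×0.0950)² = 0.00902
δQ/Q = √(0.0495) = 0.223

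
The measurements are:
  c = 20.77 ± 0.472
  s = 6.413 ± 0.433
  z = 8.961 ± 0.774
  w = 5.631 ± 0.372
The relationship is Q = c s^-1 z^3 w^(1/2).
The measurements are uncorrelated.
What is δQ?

Products/powers → add relative errors in quadrature, weighted by exponent:
  (1·δc/c)² = (1×0.0227)² = 0.000516;  (-1·δs/s)² = (-1×0.0675)² = 0.00456;  (3·δz/z)² = (3×0.0864)² = 0.0671;  (½·δw/w)² = (0.5×0.0661)² = 0.00109
δQ/Q = √(0.0733) = 0.271
Q = 5530, so δQ = 0.271 × 5530 = 1500.

1500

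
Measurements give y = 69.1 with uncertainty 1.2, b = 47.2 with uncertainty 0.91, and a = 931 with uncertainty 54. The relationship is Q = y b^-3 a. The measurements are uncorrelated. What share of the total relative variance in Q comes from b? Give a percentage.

(δQ/Q)² = (1·δy/y)² + (-3·δb/b)² + (1·δa/a)²
  y term: (1×0.0174)² = 0.000302
  b term: (-3×0.0193)² = 0.00335
  a term: (1×0.0580)² = 0.00336
Total = 0.00701. Share from b = 0.00335/0.00701 = 0.477.

47.7%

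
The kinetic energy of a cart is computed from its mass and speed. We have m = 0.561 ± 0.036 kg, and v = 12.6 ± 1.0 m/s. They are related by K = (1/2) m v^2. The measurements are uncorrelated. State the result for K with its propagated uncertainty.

44.5 ± 7.62 J

Since K is a product/quotient, work with relative uncertainties:
  (1·δm/m)² = (1×0.0642)² = 0.00412;  (2·δv/v)² = (2×0.0794)² = 0.0252
δK/K = √(0.0293) = 0.171
K = 44.5 J, so δK = 0.171 × 44.5 = 7.62 J.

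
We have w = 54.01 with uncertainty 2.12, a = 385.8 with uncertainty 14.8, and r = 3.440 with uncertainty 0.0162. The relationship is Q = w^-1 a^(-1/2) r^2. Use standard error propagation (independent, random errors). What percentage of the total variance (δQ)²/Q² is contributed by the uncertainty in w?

(δQ/Q)² = (-1·δw/w)² + (−½·δa/a)² + (2·δr/r)²
  w term: (-1×0.0393)² = 0.00154
  a term: (-0.5×0.0384)² = 0.000368
  r term: (2×0.00471)² = 8.87e-05
Total = 0.00200. Share from w = 0.00154/0.00200 = 0.771.

77.1%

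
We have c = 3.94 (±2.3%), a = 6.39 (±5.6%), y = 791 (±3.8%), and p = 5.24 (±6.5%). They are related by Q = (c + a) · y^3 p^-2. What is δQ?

3.29e+07

Let u = c + a = 10.3. δu = √(δc² + δa²) = √(0.00821 + 0.128) = 0.369, so δu/u = 0.0357.
Q is then a monomial in u, y, p:
δQ/Q = √((δu/u)² + (3·δy/y)² + (-2·δp/p)²) = √(0.00128 + 0.0130 + 0.0169) = 0.177
Q = 1.86e+08, so δQ = 0.177 × 1.86e+08 = 3.29e+07.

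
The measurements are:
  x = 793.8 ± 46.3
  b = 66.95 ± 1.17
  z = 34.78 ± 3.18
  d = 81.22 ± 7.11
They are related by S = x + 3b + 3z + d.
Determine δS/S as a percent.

S is a linear combination, so absolute uncertainties add in quadrature:
  (δx)² = 2140;  (3·δb)² = 12.3;  (3·δz)² = 91.0;  (δd)² = 50.6
δS = √(2300) = 47.9
S = 1180, so δS/S = 47.9/1180 = 0.0406.

4.06%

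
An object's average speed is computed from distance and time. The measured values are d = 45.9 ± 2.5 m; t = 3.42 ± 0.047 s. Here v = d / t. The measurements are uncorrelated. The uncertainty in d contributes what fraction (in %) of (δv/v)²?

(δv/v)² = (1·δd/d)² + (-1·δt/t)²
  d term: (1×0.0545)² = 0.00297
  t term: (-1×0.0137)² = 0.000189
Total = 0.00316. Share from d = 0.00297/0.00316 = 0.940.

94.0%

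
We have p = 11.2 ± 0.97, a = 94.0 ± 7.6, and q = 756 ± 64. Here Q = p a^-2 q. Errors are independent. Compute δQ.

0.194

Q is a product of powers, so relative uncertainties combine in quadrature:
  (1·δp/p)² = (1×0.0866)² = 0.00750;  (-2·δa/a)² = (-2×0.0809)² = 0.0261;  (1·δq/q)² = (1×0.0847)² = 0.00717
δQ/Q = √(0.0408) = 0.202
Q = 0.958, so δQ = 0.202 × 0.958 = 0.194.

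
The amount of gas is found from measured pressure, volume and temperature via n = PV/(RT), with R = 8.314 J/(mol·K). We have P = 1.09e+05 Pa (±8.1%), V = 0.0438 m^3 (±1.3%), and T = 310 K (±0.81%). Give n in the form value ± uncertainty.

Since n is a product/quotient, work with relative uncertainties:
  (1·δP/P)² = (1×0.0810)² = 0.00656;  (1·δV/V)² = (1×0.0130)² = 0.000169;  (-1·δT/T)² = (-1×0.00810)² = 6.56e-05
δn/n = √(0.00680) = 0.0824
n = 1.85 mol, so δn = 0.0824 × 1.85 = 0.153 mol.

1.85 ± 0.153 mol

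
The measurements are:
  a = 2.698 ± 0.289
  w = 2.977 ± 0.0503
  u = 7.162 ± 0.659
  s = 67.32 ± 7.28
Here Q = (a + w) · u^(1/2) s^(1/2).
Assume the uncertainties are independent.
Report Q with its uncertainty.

124.6 ± 10.9

Let h = a + w = 5.675. δh = √(δa² + δw²) = √(0.0835 + 0.00253) = 0.293, so δh/h = 0.0517.
Q is then a monomial in h, u, s:
δQ/Q = √((δh/h)² + (½·δu/u)² + (½·δs/s)²) = √(0.00267 + 0.00212 + 0.00292) = 0.0878
Q = 124.6, so δQ = 0.0878 × 124.6 = 10.9.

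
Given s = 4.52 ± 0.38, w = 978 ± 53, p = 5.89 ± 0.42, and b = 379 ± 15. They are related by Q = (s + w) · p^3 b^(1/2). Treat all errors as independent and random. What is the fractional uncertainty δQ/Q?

0.222

Let u = s + w = 983. δu = √(δs² + δw²) = √(0.144 + 2810) = 53.0, so δu/u = 0.0539.
Q is then a monomial in u, p, b:
δQ/Q = √((δu/u)² + (3·δp/p)² + (½·δb/b)²) = √(0.00291 + 0.0458 + 0.000392) = 0.222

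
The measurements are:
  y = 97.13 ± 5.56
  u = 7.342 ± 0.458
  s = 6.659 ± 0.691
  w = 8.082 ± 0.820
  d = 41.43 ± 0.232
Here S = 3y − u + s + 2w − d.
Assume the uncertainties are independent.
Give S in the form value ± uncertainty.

For a sum/difference, combine absolute errors in quadrature:
  (3·δy)² = 278;  (δu)² = 0.210;  (δs)² = 0.477;  (2·δw)² = 2.69;  (δd)² = 0.0538
δS = √(282) = 16.8
S = 265.4.

265.4 ± 16.8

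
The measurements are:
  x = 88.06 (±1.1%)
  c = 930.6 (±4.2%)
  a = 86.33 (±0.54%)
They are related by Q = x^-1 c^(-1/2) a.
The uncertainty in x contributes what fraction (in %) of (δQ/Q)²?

20.5%

(δQ/Q)² = (-1·δx/x)² + (−½·δc/c)² + (1·δa/a)²
  x term: (-1×0.0110)² = 0.000121
  c term: (-0.5×0.0420)² = 0.000441
  a term: (1×0.00540)² = 2.92e-05
Total = 0.000591. Share from x = 0.000121/0.000591 = 0.205.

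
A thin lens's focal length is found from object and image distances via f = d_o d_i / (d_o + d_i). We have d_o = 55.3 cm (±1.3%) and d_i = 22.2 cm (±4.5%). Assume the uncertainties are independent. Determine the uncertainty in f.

0.512 cm

∂f/∂d_o = (d_i/(d_o+d_i))² = 0.0821;  ∂f/∂d_i = (d_o/(d_o+d_i))² = 0.509
δf = √((∂f/∂d_o · δd_o)² + (∂f/∂d_i · δd_i)²) = √(0.00348 + 0.259) = 0.512 cm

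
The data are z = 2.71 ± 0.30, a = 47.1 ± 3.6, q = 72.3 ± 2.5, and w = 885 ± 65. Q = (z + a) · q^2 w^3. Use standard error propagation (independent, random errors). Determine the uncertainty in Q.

Let u = z + a = 49.8. δu = √(δz² + δa²) = √(0.0900 + 13.0) = 3.61, so δu/u = 0.0725.
Q is then a monomial in u, q, w:
δQ/Q = √((δu/u)² + (2·δq/q)² + (3·δw/w)²) = √(0.00526 + 0.00478 + 0.0485) = 0.242
Q = 1.8e+14, so δQ = 0.242 × 1.8e+14 = 4.37e+13.

4.37e+13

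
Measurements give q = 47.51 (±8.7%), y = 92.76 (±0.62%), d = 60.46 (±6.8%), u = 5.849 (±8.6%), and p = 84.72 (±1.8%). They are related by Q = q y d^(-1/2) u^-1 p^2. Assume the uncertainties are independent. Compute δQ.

Products/powers → add relative errors in quadrature, weighted by exponent:
  (1·δq/q)² = (1×0.0870)² = 0.00757;  (1·δy/y)² = (1×0.00620)² = 3.84e-05;  (−½·δd/d)² = (-0.5×0.0680)² = 0.00116;  (-1·δu/u)² = (-1×0.0860)² = 0.00740;  (2·δp/p)² = (2×0.0180)² = 0.00130
δQ/Q = √(0.0175) = 0.132
Q = 695500, so δQ = 0.132 × 695500 = 91900.

91900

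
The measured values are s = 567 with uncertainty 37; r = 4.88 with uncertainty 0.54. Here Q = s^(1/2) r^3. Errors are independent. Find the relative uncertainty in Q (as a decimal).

Relative error in a monomial: (δQ/Q)² = Σ (nᵢ · δxᵢ/xᵢ)².
  (½·δs/s)² = (0.5×0.0653)² = 0.00106;  (3·δr/r)² = (3×0.111)² = 0.110
δQ/Q = √(0.111) = 0.334

0.334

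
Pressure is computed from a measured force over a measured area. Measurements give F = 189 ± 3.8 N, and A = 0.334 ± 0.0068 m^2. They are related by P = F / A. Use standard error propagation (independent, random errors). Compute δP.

16.2 Pa

Since P is a product/quotient, work with relative uncertainties:
  (1·δF/F)² = (1×0.0201)² = 0.000404;  (-1·δA/A)² = (-1×0.0204)² = 0.000415
δP/P = √(0.000819) = 0.0286
P = 566 Pa, so δP = 0.0286 × 566 = 16.2 Pa.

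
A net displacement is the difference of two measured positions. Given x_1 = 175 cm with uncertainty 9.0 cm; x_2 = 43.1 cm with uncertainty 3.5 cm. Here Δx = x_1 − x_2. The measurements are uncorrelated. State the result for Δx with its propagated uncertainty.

132 ± 9.66 cm

Absolute uncertainties add in quadrature for a linear combination:
  (δx_1)² = 81.0;  (δx_2)² = 12.2
δΔx = √(93.2) = 9.66 cm
Δx = 132 cm.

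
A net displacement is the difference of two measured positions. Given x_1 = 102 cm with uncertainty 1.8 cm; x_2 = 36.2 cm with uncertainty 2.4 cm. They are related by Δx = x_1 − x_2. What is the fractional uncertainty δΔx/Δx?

For a sum/difference, combine absolute errors in quadrature:
  (δx_1)² = 3.24;  (δx_2)² = 5.76
δΔx = √(9.00) = 3.00 cm
Δx = 65.8 cm, so δΔx/Δx = 3.00/65.8 = 0.0456.

0.0456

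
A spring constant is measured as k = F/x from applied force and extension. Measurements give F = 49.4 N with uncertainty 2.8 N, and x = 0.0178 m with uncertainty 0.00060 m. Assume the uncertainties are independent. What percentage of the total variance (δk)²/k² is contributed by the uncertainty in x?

26.1%

(δk/k)² = (1·δF/F)² + (-1·δx/x)²
  F term: (1×0.0567)² = 0.00321
  x term: (-1×0.0337)² = 0.00114
Total = 0.00435. Share from x = 0.00114/0.00435 = 0.261.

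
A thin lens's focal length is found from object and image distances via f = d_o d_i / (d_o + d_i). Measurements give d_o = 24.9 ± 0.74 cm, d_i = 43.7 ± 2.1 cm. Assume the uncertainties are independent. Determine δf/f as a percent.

∂f/∂d_o = (d_i/(d_o+d_i))² = 0.406;  ∂f/∂d_i = (d_o/(d_o+d_i))² = 0.132
δf = √((∂f/∂d_o · δd_o)² + (∂f/∂d_i · δd_i)²) = √(0.0902 + 0.0765) = 0.408 cm
f = 15.9 cm, so δf/f = 0.408/15.9 = 0.0257.

2.57%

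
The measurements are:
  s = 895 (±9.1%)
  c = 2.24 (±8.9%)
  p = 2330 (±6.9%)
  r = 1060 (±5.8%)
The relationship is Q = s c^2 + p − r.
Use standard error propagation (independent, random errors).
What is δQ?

Let w = s·c^2 = 4490. δw/w = √((1·δs/s)² + (2·δc/c)²) = √(0.00828 + 0.0317) = 0.200, so δw = 898.
Q = w + p − r: δQ = √(δw² + δp² + δr²) = √(8.06e+05 + 25800 + 3780) = 914

914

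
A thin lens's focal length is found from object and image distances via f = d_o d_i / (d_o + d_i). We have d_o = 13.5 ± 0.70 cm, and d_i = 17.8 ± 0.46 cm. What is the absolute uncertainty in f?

∂f/∂d_o = (d_i/(d_o+d_i))² = 0.323;  ∂f/∂d_i = (d_o/(d_o+d_i))² = 0.186
δf = √((∂f/∂d_o · δd_o)² + (∂f/∂d_i · δd_i)²) = √(0.0513 + 0.00732) = 0.242 cm

0.242 cm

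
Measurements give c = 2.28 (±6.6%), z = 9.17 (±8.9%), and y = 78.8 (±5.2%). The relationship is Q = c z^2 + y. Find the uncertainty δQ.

Let p = c·z^2 = 192. δp/p = √((1·δc/c)² + (2·δz/z)²) = √(0.00436 + 0.0317) = 0.190, so δp = 36.4.
Q = p + y: δQ = √(δp² + δy²) = √(1320 + 16.8) = 36.6

36.6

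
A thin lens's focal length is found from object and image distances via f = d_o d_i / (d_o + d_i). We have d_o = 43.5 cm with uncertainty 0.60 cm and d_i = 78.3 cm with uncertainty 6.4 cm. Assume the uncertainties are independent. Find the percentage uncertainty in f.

3.05%

∂f/∂d_o = (d_i/(d_o+d_i))² = 0.413;  ∂f/∂d_i = (d_o/(d_o+d_i))² = 0.128
δf = √((∂f/∂d_o · δd_o)² + (∂f/∂d_i · δd_i)²) = √(0.0615 + 0.666) = 0.853 cm
f = 28.0 cm, so δf/f = 0.853/28.0 = 0.0305.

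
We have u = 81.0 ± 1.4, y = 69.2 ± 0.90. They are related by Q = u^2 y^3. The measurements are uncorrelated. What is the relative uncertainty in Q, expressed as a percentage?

5.21%

Relative error in a monomial: (δQ/Q)² = Σ (nᵢ · δxᵢ/xᵢ)².
  (2·δu/u)² = (2×0.0173)² = 0.00119;  (3·δy/y)² = (3×0.0130)² = 0.00152
δQ/Q = √(0.00272) = 0.0521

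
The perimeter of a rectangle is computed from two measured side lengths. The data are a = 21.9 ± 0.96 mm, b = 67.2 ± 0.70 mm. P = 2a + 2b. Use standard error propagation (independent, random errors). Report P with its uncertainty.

Sums and differences: (δP)² = Σ (cᵢ δxᵢ)².
  (2·δa)² = 3.69;  (2·δb)² = 1.96
δP = √(5.65) = 2.38 mm
P = 178 mm.

178 ± 2.38 mm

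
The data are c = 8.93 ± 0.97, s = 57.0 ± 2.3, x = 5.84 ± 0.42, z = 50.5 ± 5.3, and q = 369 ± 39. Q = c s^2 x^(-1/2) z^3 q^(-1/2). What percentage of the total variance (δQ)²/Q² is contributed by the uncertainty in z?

(δQ/Q)² = (1·δc/c)² + (2·δs/s)² + (−½·δx/x)² + (3·δz/z)² + (−½·δq/q)²
  c term: (1×0.109)² = 0.0118
  s term: (2×0.0404)² = 0.00651
  x term: (-0.5×0.0719)² = 0.00129
  z term: (3×0.105)² = 0.0991
  q term: (-0.5×0.106)² = 0.00279
Total = 0.122. Share from z = 0.0991/0.122 = 0.816.

81.6%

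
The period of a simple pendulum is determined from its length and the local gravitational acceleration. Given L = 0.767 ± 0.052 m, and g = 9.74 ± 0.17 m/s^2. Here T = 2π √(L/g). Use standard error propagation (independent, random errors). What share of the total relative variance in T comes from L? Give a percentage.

93.8%

(δT/T)² = (½·δL/L)² + (−½·δg/g)²
  L term: (0.5×0.0678)² = 0.00115
  g term: (-0.5×0.0175)² = 7.62e-05
Total = 0.00123. Share from L = 0.00115/0.00123 = 0.938.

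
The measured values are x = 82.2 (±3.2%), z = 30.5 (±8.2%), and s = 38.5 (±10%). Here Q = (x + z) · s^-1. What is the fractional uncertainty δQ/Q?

Let u = x + z = 113. δu = √(δx² + δz²) = √(6.92 + 6.26) = 3.63, so δu/u = 0.0322.
Q is then a monomial in u, s:
δQ/Q = √((δu/u)² + (-1·δs/s)²) = √(0.00104 + 0.0100) = 0.105

0.105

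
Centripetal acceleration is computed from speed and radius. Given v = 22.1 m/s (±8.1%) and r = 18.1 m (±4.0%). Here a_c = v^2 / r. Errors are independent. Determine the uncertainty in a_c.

4.50 m/s^2

Products/powers → add relative errors in quadrature, weighted by exponent:
  (2·δv/v)² = (2×0.0810)² = 0.0262;  (-1·δr/r)² = (-1×0.0400)² = 0.00160
δa_c/a_c = √(0.0278) = 0.167
a_c = 27.0 m/s^2, so δa_c = 0.167 × 27.0 = 4.50 m/s^2.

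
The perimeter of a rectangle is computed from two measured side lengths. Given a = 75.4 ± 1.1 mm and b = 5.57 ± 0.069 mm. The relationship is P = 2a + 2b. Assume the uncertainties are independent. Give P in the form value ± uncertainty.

Each term contributes (cᵢ δxᵢ)² to (δP)²:
  (2·δa)² = 4.84;  (2·δb)² = 0.0190
δP = √(4.86) = 2.20 mm
P = 162 mm.

162 ± 2.20 mm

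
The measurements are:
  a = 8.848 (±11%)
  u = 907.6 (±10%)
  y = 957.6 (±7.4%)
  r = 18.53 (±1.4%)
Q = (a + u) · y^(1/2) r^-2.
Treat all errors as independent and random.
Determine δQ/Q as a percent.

10.9%

Let w = a + u = 916.4. δw = √(δa² + δu²) = √(0.947 + 8240) = 90.8, so δw/w = 0.0990.
Q is then a monomial in w, y, r:
δQ/Q = √((δw/w)² + (½·δy/y)² + (-2·δr/r)²) = √(0.00981 + 0.00137 + 0.000784) = 0.109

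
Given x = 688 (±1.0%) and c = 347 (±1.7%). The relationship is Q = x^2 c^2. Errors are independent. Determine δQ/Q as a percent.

3.94%

Products/powers → add relative errors in quadrature, weighted by exponent:
  (2·δx/x)² = (2×0.0100)² = 0.000400;  (2·δc/c)² = (2×0.0170)² = 0.00116
δQ/Q = √(0.00156) = 0.0394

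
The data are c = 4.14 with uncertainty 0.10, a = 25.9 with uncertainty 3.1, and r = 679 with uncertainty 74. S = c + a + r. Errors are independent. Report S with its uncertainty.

S is a linear combination, so absolute uncertainties add in quadrature:
  (δc)² = 0.0100;  (δa)² = 9.61;  (δr)² = 5480
δS = √(5490) = 74.1
S = 709.

709 ± 74.1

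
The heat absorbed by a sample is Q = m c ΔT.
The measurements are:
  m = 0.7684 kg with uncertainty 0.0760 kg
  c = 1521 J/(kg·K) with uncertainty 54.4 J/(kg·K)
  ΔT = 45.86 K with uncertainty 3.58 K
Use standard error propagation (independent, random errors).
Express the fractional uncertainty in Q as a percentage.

13.1%

Q is a product of powers, so relative uncertainties combine in quadrature:
  (1·δm/m)² = (1×0.0989)² = 0.00978;  (1·δc/c)² = (1×0.0358)² = 0.00128;  (1·δΔT/ΔT)² = (1×0.0781)² = 0.00609
δQ/Q = √(0.0172) = 0.131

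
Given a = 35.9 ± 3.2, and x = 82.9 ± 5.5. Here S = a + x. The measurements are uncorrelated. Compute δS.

6.36

Each term contributes (cᵢ δxᵢ)² to (δS)²:
  (δa)² = 10.2;  (δx)² = 30.2
δS = √(40.5) = 6.36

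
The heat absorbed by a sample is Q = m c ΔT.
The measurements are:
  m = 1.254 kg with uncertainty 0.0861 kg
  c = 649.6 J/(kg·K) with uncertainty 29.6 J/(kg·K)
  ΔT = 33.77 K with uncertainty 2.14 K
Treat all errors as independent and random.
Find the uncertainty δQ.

2860 J

Q is a product of powers, so relative uncertainties combine in quadrature:
  (1·δm/m)² = (1×0.0687)² = 0.00471;  (1·δc/c)² = (1×0.0456)² = 0.00208;  (1·δΔT/ΔT)² = (1×0.0634)² = 0.00402
δQ/Q = √(0.0108) = 0.104
Q = 27510 J, so δQ = 0.104 × 27510 = 2860 J.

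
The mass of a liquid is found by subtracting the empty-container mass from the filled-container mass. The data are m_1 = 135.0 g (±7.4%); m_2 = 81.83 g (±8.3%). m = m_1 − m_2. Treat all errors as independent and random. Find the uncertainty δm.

12.1 g

Sums and differences: (δm)² = Σ (cᵢ δxᵢ)².
  (δm_1)² = 99.8;  (δm_2)² = 46.1
δm = √(146) = 12.1 g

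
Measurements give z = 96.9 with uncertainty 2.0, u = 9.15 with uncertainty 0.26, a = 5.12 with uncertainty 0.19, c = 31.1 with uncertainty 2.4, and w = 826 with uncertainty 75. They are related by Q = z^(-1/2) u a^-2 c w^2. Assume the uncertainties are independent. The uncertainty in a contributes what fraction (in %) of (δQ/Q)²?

(δQ/Q)² = (−½·δz/z)² + (1·δu/u)² + (-2·δa/a)² + (1·δc/c)² + (2·δw/w)²
  z term: (-0.5×0.0206)² = 0.000107
  u term: (1×0.0284)² = 0.000807
  a term: (-2×0.0371)² = 0.00551
  c term: (1×0.0772)² = 0.00596
  w term: (2×0.0908)² = 0.0330
Total = 0.0454. Share from a = 0.00551/0.0454 = 0.121.

12.1%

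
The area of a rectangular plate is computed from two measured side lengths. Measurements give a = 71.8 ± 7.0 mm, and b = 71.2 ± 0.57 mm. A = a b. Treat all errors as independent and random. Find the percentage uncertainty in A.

Relative error in a monomial: (δA/A)² = Σ (nᵢ · δxᵢ/xᵢ)².
  (1·δa/a)² = (1×0.0975)² = 0.00950;  (1·δb/b)² = (1×0.00801)² = 6.41e-05
δA/A = √(0.00957) = 0.0978

9.78%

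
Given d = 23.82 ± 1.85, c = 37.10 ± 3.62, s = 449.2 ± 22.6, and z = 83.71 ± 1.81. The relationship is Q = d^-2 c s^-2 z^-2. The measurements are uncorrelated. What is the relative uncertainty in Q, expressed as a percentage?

Relative error in a monomial: (δQ/Q)² = Σ (nᵢ · δxᵢ/xᵢ)².
  (-2·δd/d)² = (-2×0.0777)² = 0.0241;  (1·δc/c)² = (1×0.0976)² = 0.00952;  (-2·δs/s)² = (-2×0.0503)² = 0.0101;  (-2·δz/z)² = (-2×0.0216)² = 0.00187
δQ/Q = √(0.0456) = 0.214

21.4%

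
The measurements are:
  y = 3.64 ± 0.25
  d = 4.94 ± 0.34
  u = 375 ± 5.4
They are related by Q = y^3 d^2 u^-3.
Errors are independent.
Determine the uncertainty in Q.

Since Q is a product/quotient, work with relative uncertainties:
  (3·δy/y)² = (3×0.0687)² = 0.0425;  (2·δd/d)² = (2×0.0688)² = 0.0189;  (-3·δu/u)² = (-3×0.0144)² = 0.00187
δQ/Q = √(0.0633) = 0.252
Q = 2.23e-05, so δQ = 0.252 × 2.23e-05 = 5.61e-06.

5.61e-06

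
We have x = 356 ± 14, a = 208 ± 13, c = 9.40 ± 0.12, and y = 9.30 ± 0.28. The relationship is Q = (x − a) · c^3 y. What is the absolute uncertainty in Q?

Let u = x − a = 148. δu = √(δx² + δa²) = √(196 + 169) = 19.1, so δu/u = 0.129.
Q is then a monomial in u, c, y:
δQ/Q = √((δu/u)² + (3·δc/c)² + (1·δy/y)²) = √(0.0167 + 0.00147 + 0.000906) = 0.138
Q = 1.14e+06, so δQ = 0.138 × 1.14e+06 = 1.58e+05.

1.58e+05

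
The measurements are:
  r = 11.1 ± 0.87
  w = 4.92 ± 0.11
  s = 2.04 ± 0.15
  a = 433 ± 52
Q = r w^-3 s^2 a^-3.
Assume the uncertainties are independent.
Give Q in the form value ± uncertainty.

Since Q is a product/quotient, work with relative uncertainties:
  (1·δr/r)² = (1×0.0784)² = 0.00614;  (-3·δw/w)² = (-3×0.0224)² = 0.00450;  (2·δs/s)² = (2×0.0735)² = 0.0216;  (-3·δa/a)² = (-3×0.120)² = 0.130
δQ/Q = √(0.162) = 0.403
Q = 4.78e-09, so δQ = 0.403 × 4.78e-09 = 1.92e-09.

(4.78 ± 1.92) × 10^-9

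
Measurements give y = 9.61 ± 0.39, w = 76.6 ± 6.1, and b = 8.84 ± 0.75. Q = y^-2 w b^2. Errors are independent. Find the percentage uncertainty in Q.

20.4%

Each factor contributes (exponent × relative error)² to (δQ/Q)²:
  (-2·δy/y)² = (-2×0.0406)² = 0.00659;  (1·δw/w)² = (1×0.0796)² = 0.00634;  (2·δb/b)² = (2×0.0848)² = 0.0288
δQ/Q = √(0.0417) = 0.204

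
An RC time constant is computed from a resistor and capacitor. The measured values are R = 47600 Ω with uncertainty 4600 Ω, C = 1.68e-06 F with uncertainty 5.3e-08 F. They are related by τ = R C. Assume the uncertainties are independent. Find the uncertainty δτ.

0.00813 s

Relative error in a monomial: (δτ/τ)² = Σ (nᵢ · δxᵢ/xᵢ)².
  (1·δR/R)² = (1×0.0966)² = 0.00934;  (1·δC/C)² = (1×0.0315)² = 0.000995
δτ/τ = √(0.0103) = 0.102
τ = 0.0800 s, so δτ = 0.102 × 0.0800 = 0.00813 s.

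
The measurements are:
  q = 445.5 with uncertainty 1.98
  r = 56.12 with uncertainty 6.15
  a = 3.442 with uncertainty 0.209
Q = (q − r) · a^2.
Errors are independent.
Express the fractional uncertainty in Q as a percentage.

Let u = q − r = 389.4. δu = √(δq² + δr²) = √(3.92 + 37.8) = 6.46, so δu/u = 0.0166.
Q is then a monomial in u, a:
δQ/Q = √((δu/u)² + (2·δa/a)²) = √(0.000275 + 0.0147) = 0.123

12.3%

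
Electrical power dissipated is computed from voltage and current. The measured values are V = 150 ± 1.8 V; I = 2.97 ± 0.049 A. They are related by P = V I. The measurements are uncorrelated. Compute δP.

For a monomial P ∝ V, I, fractional errors add in quadrature:
  (1·δV/V)² = (1×0.0120)² = 0.000144;  (1·δI/I)² = (1×0.0165)² = 0.000272
δP/P = √(0.000416) = 0.0204
P = 446 W, so δP = 0.0204 × 446 = 9.09 W.

9.09 W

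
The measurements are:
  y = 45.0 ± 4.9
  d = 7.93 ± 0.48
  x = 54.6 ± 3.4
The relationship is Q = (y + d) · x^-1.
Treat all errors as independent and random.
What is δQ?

Let u = y + d = 52.9. δu = √(δy² + δd²) = √(24.0 + 0.230) = 4.92, so δu/u = 0.0930.
Q is then a monomial in u, x:
δQ/Q = √((δu/u)² + (-1·δx/x)²) = √(0.00865 + 0.00388) = 0.112
Q = 0.969, so δQ = 0.112 × 0.969 = 0.109.

0.109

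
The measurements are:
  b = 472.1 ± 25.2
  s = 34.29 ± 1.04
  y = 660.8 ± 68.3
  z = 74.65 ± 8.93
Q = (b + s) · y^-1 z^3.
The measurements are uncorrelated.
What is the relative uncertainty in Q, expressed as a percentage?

Let u = b + s = 506.4. δu = √(δb² + δs²) = √(635 + 1.08) = 25.2, so δu/u = 0.0498.
Q is then a monomial in u, y, z:
δQ/Q = √((δu/u)² + (-1·δy/y)² + (3·δz/z)²) = √(0.00248 + 0.0107 + 0.129) = 0.377

37.7%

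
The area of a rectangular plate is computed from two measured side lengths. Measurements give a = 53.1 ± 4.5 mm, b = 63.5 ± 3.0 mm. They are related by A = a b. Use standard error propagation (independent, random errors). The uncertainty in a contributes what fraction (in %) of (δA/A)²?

(δA/A)² = (1·δa/a)² + (1·δb/b)²
  a term: (1×0.0847)² = 0.00718
  b term: (1×0.0472)² = 0.00223
Total = 0.00941. Share from a = 0.00718/0.00941 = 0.763.

76.3%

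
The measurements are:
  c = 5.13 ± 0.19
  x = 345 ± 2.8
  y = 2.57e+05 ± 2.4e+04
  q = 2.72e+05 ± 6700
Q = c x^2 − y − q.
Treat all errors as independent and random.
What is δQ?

35100

Let p = c·x^2 = 6.11e+05. δp/p = √((1·δc/c)² + (2·δx/x)²) = √(0.00137 + 0.000263) = 0.0404, so δp = 24700.
Q = p − y − q: δQ = √(δp² + δy² + δq²) = √(6.1e+08 + 5.76e+08 + 4.49e+07) = 35100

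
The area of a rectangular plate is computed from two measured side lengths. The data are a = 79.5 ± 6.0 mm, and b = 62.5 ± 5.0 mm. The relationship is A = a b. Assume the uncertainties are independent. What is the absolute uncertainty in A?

Each factor contributes (exponent × relative error)² to (δA/A)²:
  (1·δa/a)² = (1×0.0755)² = 0.00570;  (1·δb/b)² = (1×0.0800)² = 0.00640
δA/A = √(0.0121) = 0.110
A = 4970 mm^2, so δA = 0.110 × 4970 = 546 mm^2.

546 mm^2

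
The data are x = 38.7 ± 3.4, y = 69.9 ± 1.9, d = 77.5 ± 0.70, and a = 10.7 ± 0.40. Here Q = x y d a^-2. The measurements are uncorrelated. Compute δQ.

Q is a product of powers, so relative uncertainties combine in quadrature:
  (1·δx/x)² = (1×0.0879)² = 0.00772;  (1·δy/y)² = (1×0.0272)² = 0.000739;  (1·δd/d)² = (1×0.00903)² = 8.16e-05;  (-2·δa/a)² = (-2×0.0374)² = 0.00559
δQ/Q = √(0.0141) = 0.119
Q = 1830, so δQ = 0.119 × 1830 = 218.

218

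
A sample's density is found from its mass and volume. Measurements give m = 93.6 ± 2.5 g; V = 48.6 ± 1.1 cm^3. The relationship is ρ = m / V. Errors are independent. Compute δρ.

Since ρ is a product/quotient, work with relative uncertainties:
  (1·δm/m)² = (1×0.0267)² = 0.000713;  (-1·δV/V)² = (-1×0.0226)² = 0.000512
δρ/ρ = √(0.00123) = 0.0350
ρ = 1.93 g/cm^3, so δρ = 0.0350 × 1.93 = 0.0674 g/cm^3.

0.0674 g/cm^3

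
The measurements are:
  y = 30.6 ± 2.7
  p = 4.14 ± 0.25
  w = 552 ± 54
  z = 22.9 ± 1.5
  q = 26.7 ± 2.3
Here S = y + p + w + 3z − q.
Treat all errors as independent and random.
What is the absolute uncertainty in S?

54.3

For a sum/difference, combine absolute errors in quadrature:
  (δy)² = 7.29;  (δp)² = 0.0625;  (δw)² = 2920;  (3·δz)² = 20.2;  (δq)² = 5.29
δS = √(2950) = 54.3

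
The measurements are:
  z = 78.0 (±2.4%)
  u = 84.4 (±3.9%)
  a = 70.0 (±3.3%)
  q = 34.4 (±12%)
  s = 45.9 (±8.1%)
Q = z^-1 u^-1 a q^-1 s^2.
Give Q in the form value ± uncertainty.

For a monomial Q ∝ z^-1, u^-1, a, q^-1, s^2, fractional errors add in quadrature:
  (-1·δz/z)² = (-1×0.0240)² = 0.000576;  (-1·δu/u)² = (-1×0.0390)² = 0.00152;  (1·δa/a)² = (1×0.0330)² = 0.00109;  (-1·δq/q)² = (-1×0.120)² = 0.0144;  (2·δs/s)² = (2×0.0810)² = 0.0262
δQ/Q = √(0.0438) = 0.209
Q = 0.651, so δQ = 0.209 × 0.651 = 0.136.

0.651 ± 0.136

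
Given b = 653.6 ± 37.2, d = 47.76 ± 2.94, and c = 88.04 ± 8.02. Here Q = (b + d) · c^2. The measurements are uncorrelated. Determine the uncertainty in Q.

1.03e+06

Let u = b + d = 701.4. δu = √(δb² + δd²) = √(1380 + 8.64) = 37.3, so δu/u = 0.0532.
Q is then a monomial in u, c:
δQ/Q = √((δu/u)² + (2·δc/c)²) = √(0.00283 + 0.0332) = 0.190
Q = 5.436e+06, so δQ = 0.190 × 5.436e+06 = 1.03e+06.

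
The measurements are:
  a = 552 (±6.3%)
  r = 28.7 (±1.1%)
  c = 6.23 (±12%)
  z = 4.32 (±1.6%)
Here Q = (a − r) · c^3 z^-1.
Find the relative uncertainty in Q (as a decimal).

Let u = a − r = 523. δu = √(δa² + δr²) = √(1210 + 0.0997) = 34.8, so δu/u = 0.0665.
Q is then a monomial in u, c, z:
δQ/Q = √((δu/u)² + (3·δc/c)² + (-1·δz/z)²) = √(0.00442 + 0.130 + 0.000256) = 0.366

0.366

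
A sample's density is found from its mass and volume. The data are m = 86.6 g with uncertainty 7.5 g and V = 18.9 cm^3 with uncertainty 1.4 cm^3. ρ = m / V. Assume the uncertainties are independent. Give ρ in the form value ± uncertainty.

Each factor contributes (exponent × relative error)² to (δρ/ρ)²:
  (1·δm/m)² = (1×0.0866)² = 0.00750;  (-1·δV/V)² = (-1×0.0741)² = 0.00549
δρ/ρ = √(0.0130) = 0.114
ρ = 4.58 g/cm^3, so δρ = 0.114 × 4.58 = 0.522 g/cm^3.

4.58 ± 0.522 g/cm^3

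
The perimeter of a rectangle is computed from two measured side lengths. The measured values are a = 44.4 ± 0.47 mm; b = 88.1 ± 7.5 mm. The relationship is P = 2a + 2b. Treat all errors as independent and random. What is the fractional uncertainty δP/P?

Each term contributes (cᵢ δxᵢ)² to (δP)²:
  (2·δa)² = 0.884;  (2·δb)² = 225
δP = √(226) = 15.0 mm
P = 265 mm, so δP/P = 15.0/265 = 0.0567.

0.0567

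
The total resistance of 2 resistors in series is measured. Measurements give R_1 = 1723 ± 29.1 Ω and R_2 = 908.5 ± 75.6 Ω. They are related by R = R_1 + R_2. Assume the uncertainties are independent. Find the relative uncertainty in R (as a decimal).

For a sum/difference, combine absolute errors in quadrature:
  (δR_1)² = 847;  (δR_2)² = 5720
δR = √(6560) = 81.0 Ω
R = 2632 Ω, so δR/R = 81.0/2632 = 0.0308.

0.0308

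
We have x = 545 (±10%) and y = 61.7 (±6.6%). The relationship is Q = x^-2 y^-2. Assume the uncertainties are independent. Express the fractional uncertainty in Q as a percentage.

24.0%

Products/powers → add relative errors in quadrature, weighted by exponent:
  (-2·δx/x)² = (-2×0.100)² = 0.0400;  (-2·δy/y)² = (-2×0.0660)² = 0.0174
δQ/Q = √(0.0574) = 0.240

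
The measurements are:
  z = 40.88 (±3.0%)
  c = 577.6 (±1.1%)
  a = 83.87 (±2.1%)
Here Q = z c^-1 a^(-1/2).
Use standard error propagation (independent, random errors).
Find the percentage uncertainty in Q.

3.36%

Products/powers → add relative errors in quadrature, weighted by exponent:
  (1·δz/z)² = (1×0.0300)² = 0.000900;  (-1·δc/c)² = (-1×0.0110)² = 0.000121;  (−½·δa/a)² = (-0.5×0.0210)² = 0.000110
δQ/Q = √(0.00113) = 0.0336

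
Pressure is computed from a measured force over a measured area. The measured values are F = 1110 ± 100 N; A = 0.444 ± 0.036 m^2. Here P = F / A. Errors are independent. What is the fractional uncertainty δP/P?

0.121

Each factor contributes (exponent × relative error)² to (δP/P)²:
  (1·δF/F)² = (1×0.0901)² = 0.00812;  (-1·δA/A)² = (-1×0.0811)² = 0.00657
δP/P = √(0.0147) = 0.121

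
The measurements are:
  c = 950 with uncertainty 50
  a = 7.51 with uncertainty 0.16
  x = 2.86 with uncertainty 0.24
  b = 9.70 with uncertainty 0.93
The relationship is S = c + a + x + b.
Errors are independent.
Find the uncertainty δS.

50.0

Each term contributes (cᵢ δxᵢ)² to (δS)²:
  (δc)² = 2500;  (δa)² = 0.0256;  (δx)² = 0.0576;  (δb)² = 0.865
δS = √(2500) = 50.0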